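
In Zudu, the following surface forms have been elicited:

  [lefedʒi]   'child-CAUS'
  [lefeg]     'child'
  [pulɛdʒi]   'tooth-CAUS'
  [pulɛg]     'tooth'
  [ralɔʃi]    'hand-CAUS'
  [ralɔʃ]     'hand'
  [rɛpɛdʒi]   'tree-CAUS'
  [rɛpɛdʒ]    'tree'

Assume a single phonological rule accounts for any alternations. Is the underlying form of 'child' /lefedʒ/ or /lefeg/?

The root 'child' surfaces as [lefedʒi] and [lefeg], with a stem-final [dʒ] ~ [g] alternation.
If /dʒ/ were underlying and a rule turned it into [g] in isolation, 'tree' would also alternate; but it has [dʒ] in both [rɛpɛdʒi] and [rɛpɛdʒ].
The alternation reflects palatalization before a front vowel: /g/ becomes palato-alveolar [dʒ] before a front vowel. /g/ is underlying.

/lefeg/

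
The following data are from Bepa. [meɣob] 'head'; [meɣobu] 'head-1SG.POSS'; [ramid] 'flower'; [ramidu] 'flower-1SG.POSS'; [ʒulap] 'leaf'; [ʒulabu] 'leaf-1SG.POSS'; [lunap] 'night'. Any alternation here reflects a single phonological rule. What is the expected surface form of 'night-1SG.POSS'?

[lunabu]

In [ʒulap] and [ʒulabu] the final segment of 'leaf' alternates: [p] ~ [b].
But 'head' keeps [b] in both environments ([meɣob], [meɣobu]), so there is no rule changing /b/ to [p] in isolation.
The alternation reflects intervocalic voicing: voiceless stops become voiced between vowels. /p/ is underlying.
From [lunap] the stem 'night' is /lunap/; between vowels this yields [lunabu].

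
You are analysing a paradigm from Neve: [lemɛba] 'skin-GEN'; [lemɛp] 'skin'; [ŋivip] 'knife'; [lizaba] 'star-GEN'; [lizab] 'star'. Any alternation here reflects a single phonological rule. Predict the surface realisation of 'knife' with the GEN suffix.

[ŋiviba]

The stem for 'skin' ends in [b] in [lemɛba] but [p] in [lemɛp].
But 'star' keeps [b] in both environments ([lizaba], [lizab]), so there is no rule changing /b/ to [p] in isolation.
Therefore /p/ is basic and [b] is derived by intervocalic voicing (voiceless stops become voiced between vowels).
From [ŋivip] the stem 'knife' is /ŋivip/; between vowels this yields [ŋiviba].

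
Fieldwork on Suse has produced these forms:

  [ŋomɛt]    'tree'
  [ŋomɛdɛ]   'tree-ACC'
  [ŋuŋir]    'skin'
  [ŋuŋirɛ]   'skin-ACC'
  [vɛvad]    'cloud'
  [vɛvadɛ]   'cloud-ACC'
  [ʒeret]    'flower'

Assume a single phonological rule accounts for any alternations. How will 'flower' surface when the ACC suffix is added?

[ʒeredɛ]

In [ŋomɛt] and [ŋomɛdɛ] the final segment of 'tree' alternates: [t] ~ [d].
But 'cloud' keeps [d] in both environments ([vɛvad], [vɛvadɛ]), so there is no rule changing /d/ to [t] in isolation.
The alternation reflects intervocalic voicing: voiceless stops become voiced between vowels. /t/ is underlying.
The one attested form of 'flower', [ʒeret], shows underlying /ʒeret/. Applying the same rule between vowels gives [ʒeredɛ].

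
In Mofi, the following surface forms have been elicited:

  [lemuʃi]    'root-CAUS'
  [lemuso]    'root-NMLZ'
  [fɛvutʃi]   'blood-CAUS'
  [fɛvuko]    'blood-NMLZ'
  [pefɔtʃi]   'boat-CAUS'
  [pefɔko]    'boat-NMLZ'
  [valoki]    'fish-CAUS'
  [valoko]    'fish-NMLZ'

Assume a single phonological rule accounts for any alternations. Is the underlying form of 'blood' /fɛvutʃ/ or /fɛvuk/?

In [fɛvutʃi] and [fɛvuko] the final segment of 'blood' alternates: [tʃ] ~ [k].
Compare 'fish', with invariant [k] in [valoki] and [valoko]: an analysis with underlying /k/ and a rule producing [tʃ] before the CAUS suffix would wrongly predict alternation here too.
The alternation reflects depalatalization: palato-alveolar /tʃ/ and /ʃ/ become [k] and [s] when no front vowel follows. /tʃ/ is underlying.

/fɛvutʃ/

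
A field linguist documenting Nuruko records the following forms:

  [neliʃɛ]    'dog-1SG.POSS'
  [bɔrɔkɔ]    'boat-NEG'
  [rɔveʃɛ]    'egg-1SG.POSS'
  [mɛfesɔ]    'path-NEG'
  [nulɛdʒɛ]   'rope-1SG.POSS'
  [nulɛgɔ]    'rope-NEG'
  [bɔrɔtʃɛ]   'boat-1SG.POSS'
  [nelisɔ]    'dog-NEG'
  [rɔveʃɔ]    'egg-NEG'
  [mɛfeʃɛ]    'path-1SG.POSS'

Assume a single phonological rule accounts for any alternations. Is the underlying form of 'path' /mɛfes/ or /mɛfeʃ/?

The stem for 'path' ends in [s] in [mɛfesɔ] but [ʃ] in [mɛfeʃɛ].
Compare 'egg', with invariant [ʃ] in [rɔveʃɔ] and [rɔveʃɛ]: an analysis with underlying /ʃ/ and a rule producing [s] before the NEG suffix would wrongly predict alternation here too.
The alternation reflects palatalization before a front vowel: /k/, /g/ and /s/ become palato-alveolar [tʃ], [dʒ] and [ʃ] before a front vowel. /s/ is underlying.

/mɛfes/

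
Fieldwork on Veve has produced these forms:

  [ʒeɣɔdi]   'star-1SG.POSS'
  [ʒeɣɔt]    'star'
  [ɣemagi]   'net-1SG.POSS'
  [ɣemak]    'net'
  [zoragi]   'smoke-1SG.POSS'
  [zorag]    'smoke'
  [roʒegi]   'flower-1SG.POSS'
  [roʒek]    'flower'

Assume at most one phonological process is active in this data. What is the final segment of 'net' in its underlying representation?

/k/

'net' shows [g] ~ [k] at the end of the stem ([ɣemagi] vs [ɣemak]).
If /g/ were underlying and a rule turned it into [k] in isolation, 'smoke' would also alternate; but it has [g] in both [zoragi] and [zorag].
Therefore /k/ is basic and [g] is derived by intervocalic voicing (voiceless stops become voiced between vowels).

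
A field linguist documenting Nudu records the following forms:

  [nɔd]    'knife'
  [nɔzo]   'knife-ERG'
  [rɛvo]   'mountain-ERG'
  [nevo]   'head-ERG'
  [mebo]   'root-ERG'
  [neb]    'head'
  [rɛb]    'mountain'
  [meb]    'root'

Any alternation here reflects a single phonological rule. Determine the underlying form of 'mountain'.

'mountain' shows [b] ~ [v] at the end of the stem ([rɛb] vs [rɛvo]).
Compare 'root', with invariant [b] in [meb] and [mebo]: an analysis with underlying /b/ and a rule producing [v] before the ERG suffix would wrongly predict alternation here too.
Therefore /v/ is basic and [b] is derived by word-final hardening (voiced fricatives become stops word-finally).
So 'mountain' = /rɛv/.

/rɛv/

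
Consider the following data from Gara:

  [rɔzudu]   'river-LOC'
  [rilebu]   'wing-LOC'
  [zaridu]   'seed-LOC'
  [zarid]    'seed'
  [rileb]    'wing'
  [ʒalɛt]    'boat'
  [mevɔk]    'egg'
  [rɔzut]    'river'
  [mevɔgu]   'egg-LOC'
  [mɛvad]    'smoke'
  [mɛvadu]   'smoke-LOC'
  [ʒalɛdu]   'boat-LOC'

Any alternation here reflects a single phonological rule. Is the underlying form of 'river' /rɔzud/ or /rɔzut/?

/rɔzut/

The root 'river' surfaces as [rɔzut] and [rɔzudu], with a stem-final [t] ~ [d] alternation.
But 'seed' keeps [d] in both environments ([zarid], [zaridu]), so there is no rule changing /d/ to [t] in isolation.
Therefore /t/ is basic and [d] is derived by intervocalic voicing (voiceless stops become voiced between vowels).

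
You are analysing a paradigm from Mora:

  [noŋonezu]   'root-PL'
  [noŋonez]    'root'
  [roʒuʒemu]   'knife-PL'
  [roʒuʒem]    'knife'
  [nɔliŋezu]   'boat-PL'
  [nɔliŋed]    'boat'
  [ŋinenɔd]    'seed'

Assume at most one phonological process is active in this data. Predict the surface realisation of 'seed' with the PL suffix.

The root 'boat' surfaces as [nɔliŋezu] and [nɔliŋed], with a stem-final [z] ~ [d] alternation.
Compare 'root', with invariant [z] in [noŋonezu] and [noŋonez]: an analysis with underlying /z/ and a rule producing [d] in isolation would wrongly predict alternation here too.
Therefore /d/ is basic and [z] is derived by intervocalic spirantization (voiced stops become fricatives between vowels).
The one attested form of 'seed', [ŋinenɔd], shows underlying /ŋinenɔd/. Applying the same rule between vowels gives [ŋinenɔzu].

[ŋinenɔzu]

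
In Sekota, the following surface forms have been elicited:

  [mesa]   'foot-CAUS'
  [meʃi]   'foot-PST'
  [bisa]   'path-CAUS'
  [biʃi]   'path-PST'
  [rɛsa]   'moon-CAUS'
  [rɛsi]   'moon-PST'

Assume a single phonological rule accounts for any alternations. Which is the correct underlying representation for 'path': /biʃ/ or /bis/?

/biʃ/

'path' shows [s] ~ [ʃ] at the end of the stem ([bisa] vs [biʃi]).
But 'moon' keeps [s] in both environments ([rɛsa], [rɛsi]), so there is no rule changing /s/ to [ʃ] before the PST suffix.
So /ʃ/ is underlying, and a rule of depalatalization — palato-alveolar /ʃ/ becomes [s] when no front vowel follows — gives [s].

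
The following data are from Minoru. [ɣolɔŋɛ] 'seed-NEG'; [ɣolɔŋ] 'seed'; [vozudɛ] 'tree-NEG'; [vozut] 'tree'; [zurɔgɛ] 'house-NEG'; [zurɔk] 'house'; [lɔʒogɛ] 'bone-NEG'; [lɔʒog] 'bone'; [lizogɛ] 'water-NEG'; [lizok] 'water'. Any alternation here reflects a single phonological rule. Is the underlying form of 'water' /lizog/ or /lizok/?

/lizok/

The root 'water' surfaces as [lizogɛ] and [lizok], with a stem-final [g] ~ [k] alternation.
But 'bone' keeps [g] in both environments ([lɔʒogɛ], [lɔʒog]), so there is no rule changing /g/ to [k] in isolation.
Therefore /k/ is basic and [g] is derived by intervocalic voicing (voiceless stops become voiced between vowels).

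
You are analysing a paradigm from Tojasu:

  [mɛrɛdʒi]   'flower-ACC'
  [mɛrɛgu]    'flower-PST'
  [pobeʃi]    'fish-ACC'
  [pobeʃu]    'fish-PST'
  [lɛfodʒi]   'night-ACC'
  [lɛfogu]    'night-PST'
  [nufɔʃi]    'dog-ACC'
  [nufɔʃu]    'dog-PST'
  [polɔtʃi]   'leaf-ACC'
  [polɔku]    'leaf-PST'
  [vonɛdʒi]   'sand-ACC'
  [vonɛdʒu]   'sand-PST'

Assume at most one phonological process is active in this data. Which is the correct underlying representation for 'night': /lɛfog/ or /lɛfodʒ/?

/lɛfog/

The stem for 'night' ends in [dʒ] in [lɛfodʒi] but [g] in [lɛfogu].
The stem 'sand' ([vonɛdʒi], [vonɛdʒu]) shows [dʒ] unchanged in both environments, so [dʒ] cannot be basic with [g] derived before the PST suffix.
The underlying segment must be /g/; /k/ and /g/ become palato-alveolar [tʃ] and [dʒ] before a front vowel, yielding [dʒ] there.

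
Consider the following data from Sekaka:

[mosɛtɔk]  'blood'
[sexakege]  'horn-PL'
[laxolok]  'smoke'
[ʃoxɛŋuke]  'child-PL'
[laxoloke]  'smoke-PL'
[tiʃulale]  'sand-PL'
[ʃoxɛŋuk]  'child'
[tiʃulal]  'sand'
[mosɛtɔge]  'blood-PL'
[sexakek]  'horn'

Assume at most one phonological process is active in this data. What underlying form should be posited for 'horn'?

/sexakeg/

The root 'horn' surfaces as [sexakek] and [sexakege], with a stem-final [k] ~ [g] alternation.
If /k/ were underlying and a rule turned it into [g] before the PL suffix, 'child' would also alternate; but it has [k] in both [ʃoxɛŋuk] and [ʃoxɛŋuke].
So /g/ is underlying, and a rule of word-final obstruent devoicing — voiced obstruents become voiceless word-finally — gives [k].
So 'horn' = /sexakeg/.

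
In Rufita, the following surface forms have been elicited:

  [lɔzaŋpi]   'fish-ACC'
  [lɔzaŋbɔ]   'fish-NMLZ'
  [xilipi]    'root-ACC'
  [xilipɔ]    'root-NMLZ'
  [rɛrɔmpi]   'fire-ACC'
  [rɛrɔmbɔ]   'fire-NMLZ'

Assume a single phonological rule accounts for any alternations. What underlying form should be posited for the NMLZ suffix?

The NMLZ suffix surfaces as [-bɔ] and [-pɔ], depending on the final segment of the stem.
By contrast the ACC suffix keeps its initial [p] throughout — that segment must be underlying.
The NMLZ suffix is therefore /-bɔ/ underlyingly, with post-vocalic devoicing: voiced stops become voiceless after a vowel.

/-bɔ/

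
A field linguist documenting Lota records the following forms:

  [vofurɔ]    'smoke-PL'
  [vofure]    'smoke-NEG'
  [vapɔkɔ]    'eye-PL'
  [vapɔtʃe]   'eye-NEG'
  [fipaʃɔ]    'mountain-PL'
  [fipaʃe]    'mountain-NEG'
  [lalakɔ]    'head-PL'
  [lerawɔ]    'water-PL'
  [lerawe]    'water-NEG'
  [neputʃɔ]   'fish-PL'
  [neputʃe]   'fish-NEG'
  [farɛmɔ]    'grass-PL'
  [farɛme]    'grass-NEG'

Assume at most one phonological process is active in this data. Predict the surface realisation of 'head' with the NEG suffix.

'eye' shows [k] ~ [tʃ] at the end of the stem ([vapɔkɔ] vs [vapɔtʃe]).
If /tʃ/ were underlying and a rule turned it into [k] before the PL suffix, 'fish' would also alternate; but it has [tʃ] in both [neputʃɔ] and [neputʃe].
The underlying segment must be /k/; /k/ becomes palato-alveolar [tʃ] before a front vowel, yielding [tʃ] there.
From [lalakɔ] the stem 'head' is /lalak/; before a front vowel this yields [lalatʃe].

[lalatʃe]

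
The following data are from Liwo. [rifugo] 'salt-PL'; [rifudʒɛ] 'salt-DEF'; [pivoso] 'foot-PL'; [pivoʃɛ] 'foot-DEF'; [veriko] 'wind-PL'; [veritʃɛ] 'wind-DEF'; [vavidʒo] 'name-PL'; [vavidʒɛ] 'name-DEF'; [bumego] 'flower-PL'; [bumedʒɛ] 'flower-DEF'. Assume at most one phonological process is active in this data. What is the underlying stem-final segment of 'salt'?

/g/

The stem for 'salt' ends in [g] in [rifugo] but [dʒ] in [rifudʒɛ].
The stem 'name' ([vavidʒo], [vavidʒɛ]) shows [dʒ] unchanged in both environments, so [dʒ] cannot be basic with [g] derived before the PL suffix.
Therefore /g/ is basic and [dʒ] is derived by palatalization before a front vowel (/k/, /g/ and /s/ become palato-alveolar [tʃ], [dʒ] and [ʃ] before a front vowel).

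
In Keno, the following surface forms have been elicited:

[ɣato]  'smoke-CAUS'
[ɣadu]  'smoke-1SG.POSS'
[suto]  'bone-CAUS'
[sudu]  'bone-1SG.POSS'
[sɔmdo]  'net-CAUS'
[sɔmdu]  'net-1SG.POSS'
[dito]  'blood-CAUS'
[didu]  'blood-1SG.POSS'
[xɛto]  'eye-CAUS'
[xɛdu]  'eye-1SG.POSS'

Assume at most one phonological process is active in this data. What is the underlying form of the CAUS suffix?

The CAUS suffix surfaces as [-do] and [-to], depending on the final segment of the stem.
By contrast the 1SG.POSS suffix keeps its initial [d] throughout — that segment must be underlying.
The CAUS suffix is therefore /-to/ underlyingly, with post-nasal voicing: voiceless stops become voiced after a nasal.

/-to/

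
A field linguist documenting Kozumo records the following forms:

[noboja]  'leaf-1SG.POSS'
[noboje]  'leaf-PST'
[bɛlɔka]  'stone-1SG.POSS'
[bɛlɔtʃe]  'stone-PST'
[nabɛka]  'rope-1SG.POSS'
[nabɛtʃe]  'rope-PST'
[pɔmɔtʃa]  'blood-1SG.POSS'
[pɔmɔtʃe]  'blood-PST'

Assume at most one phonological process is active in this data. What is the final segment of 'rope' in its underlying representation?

'rope' shows [k] ~ [tʃ] at the end of the stem ([nabɛka] vs [nabɛtʃe]).
Compare 'blood', with invariant [tʃ] in [pɔmɔtʃa] and [pɔmɔtʃe]: an analysis with underlying /tʃ/ and a rule producing [k] before the 1SG.POSS suffix would wrongly predict alternation here too.
The underlying segment must be /k/; /k/ becomes palato-alveolar [tʃ] before a front vowel, yielding [tʃ] there.

/k/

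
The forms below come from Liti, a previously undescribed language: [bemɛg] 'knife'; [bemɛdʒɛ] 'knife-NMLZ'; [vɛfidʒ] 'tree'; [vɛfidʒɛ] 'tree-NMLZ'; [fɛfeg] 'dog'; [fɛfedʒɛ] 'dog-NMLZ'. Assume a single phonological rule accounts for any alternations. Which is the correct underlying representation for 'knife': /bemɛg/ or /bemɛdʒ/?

In [bemɛg] and [bemɛdʒɛ] the final segment of 'knife' alternates: [g] ~ [dʒ].
The stem 'tree' ([vɛfidʒ], [vɛfidʒɛ]) shows [dʒ] unchanged in both environments, so [dʒ] cannot be basic with [g] derived in isolation.
The alternation reflects palatalization before a front vowel: /g/ becomes palato-alveolar [dʒ] before a front vowel. /g/ is underlying.

/bemɛg/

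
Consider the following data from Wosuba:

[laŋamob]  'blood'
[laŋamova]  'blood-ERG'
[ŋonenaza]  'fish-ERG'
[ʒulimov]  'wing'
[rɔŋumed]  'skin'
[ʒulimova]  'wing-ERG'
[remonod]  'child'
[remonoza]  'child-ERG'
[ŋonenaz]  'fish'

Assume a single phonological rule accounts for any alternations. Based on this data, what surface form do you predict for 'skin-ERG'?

[rɔŋumeza]

'child' shows [d] ~ [z] at the end of the stem ([remonod] vs [remonoza]).
If /z/ were underlying and a rule turned it into [d] in isolation, 'fish' would also alternate; but it has [z] in both [ŋonenaz] and [ŋonenaza].
Therefore /d/ is basic and [z] is derived by intervocalic spirantization (voiced stops become fricatives between vowels).
From [rɔŋumed] the stem 'skin' is /rɔŋumed/; between vowels this yields [rɔŋumeza].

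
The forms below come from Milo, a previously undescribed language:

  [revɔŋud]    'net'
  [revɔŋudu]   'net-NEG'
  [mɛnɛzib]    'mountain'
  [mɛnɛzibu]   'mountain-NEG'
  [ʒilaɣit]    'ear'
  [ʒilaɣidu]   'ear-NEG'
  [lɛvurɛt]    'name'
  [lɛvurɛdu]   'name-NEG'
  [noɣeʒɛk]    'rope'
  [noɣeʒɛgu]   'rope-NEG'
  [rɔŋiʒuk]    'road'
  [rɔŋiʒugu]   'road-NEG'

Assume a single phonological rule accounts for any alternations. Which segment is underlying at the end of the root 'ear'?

The stem for 'ear' ends in [t] in [ʒilaɣit] but [d] in [ʒilaɣidu].
The stem 'net' ([revɔŋud], [revɔŋudu]) shows [d] unchanged in both environments, so [d] cannot be basic with [t] derived in isolation.
The underlying segment must be /t/; voiceless stops become voiced between vowels, yielding [d] there.

/t/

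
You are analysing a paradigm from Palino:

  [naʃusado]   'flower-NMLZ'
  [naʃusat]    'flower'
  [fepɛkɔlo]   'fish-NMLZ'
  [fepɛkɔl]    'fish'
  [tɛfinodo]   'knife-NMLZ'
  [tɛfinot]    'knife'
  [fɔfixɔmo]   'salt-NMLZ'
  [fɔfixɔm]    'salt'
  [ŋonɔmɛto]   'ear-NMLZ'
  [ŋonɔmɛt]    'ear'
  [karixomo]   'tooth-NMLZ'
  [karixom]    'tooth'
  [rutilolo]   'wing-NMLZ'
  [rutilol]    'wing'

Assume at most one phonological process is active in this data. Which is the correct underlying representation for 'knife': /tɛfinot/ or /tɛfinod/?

The stem for 'knife' ends in [d] in [tɛfinodo] but [t] in [tɛfinot].
But 'ear' keeps [t] in both environments ([ŋonɔmɛto], [ŋonɔmɛt]), so there is no rule changing /t/ to [d] before the NMLZ suffix.
Therefore /d/ is basic and [t] is derived by word-final obstruent devoicing (voiced obstruents become voiceless word-finally).

/tɛfinod/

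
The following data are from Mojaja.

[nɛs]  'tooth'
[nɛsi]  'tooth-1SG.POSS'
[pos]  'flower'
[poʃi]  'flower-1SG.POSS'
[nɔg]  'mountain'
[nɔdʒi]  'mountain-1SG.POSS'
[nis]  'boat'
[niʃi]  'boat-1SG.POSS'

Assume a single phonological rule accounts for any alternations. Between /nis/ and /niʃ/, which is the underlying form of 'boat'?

/niʃ/

The root 'boat' surfaces as [nis] and [niʃi], with a stem-final [s] ~ [ʃ] alternation.
If /s/ were underlying and a rule turned it into [ʃ] before the 1SG.POSS suffix, 'tooth' would also alternate; but it has [s] in both [nɛs] and [nɛsi].
So /ʃ/ is underlying, and a rule of depalatalization — palato-alveolar /dʒ/ and /ʃ/ become [g] and [s] when no front vowel follows — gives [s].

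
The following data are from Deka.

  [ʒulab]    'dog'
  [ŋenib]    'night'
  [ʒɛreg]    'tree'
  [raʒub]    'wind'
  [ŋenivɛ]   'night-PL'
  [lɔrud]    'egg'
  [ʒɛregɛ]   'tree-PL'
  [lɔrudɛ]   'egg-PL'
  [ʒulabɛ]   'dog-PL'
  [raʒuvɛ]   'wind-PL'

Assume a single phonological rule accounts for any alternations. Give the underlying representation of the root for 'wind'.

/raʒuv/

The root 'wind' surfaces as [raʒuvɛ] and [raʒub], with a stem-final [v] ~ [b] alternation.
Compare 'dog', with invariant [b] in [ʒulabɛ] and [ʒulab]: an analysis with underlying /b/ and a rule producing [v] before the PL suffix would wrongly predict alternation here too.
Therefore /v/ is basic and [b] is derived by word-final hardening (voiced fricatives become stops word-finally).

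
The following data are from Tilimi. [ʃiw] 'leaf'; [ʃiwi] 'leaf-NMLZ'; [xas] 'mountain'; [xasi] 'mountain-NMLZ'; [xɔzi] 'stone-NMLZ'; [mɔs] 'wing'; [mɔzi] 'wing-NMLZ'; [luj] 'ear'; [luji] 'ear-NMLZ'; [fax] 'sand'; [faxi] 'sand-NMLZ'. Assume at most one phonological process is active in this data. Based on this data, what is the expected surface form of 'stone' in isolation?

[xɔs]

The root 'wing' surfaces as [mɔs] and [mɔzi], with a stem-final [s] ~ [z] alternation.
The stem 'mountain' ([xas], [xasi]) shows [s] unchanged in both environments, so [s] cannot be basic with [z] derived before the NMLZ suffix.
The underlying segment must be /z/; voiced obstruents become voiceless word-finally, yielding [s] there.
From [xɔzi] the stem 'stone' is /xɔz/; word-finally this yields [xɔs].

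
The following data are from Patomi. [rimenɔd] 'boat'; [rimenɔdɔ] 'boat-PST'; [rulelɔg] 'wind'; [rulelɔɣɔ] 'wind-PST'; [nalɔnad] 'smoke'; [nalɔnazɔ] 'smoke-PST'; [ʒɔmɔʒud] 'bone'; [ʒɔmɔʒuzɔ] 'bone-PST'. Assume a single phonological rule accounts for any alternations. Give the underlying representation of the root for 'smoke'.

/nalɔnaz/

In [nalɔnad] and [nalɔnazɔ] the final segment of 'smoke' alternates: [d] ~ [z].
The stem 'boat' ([rimenɔd], [rimenɔdɔ]) shows [d] unchanged in both environments, so [d] cannot be basic with [z] derived before the PST suffix.
Therefore /z/ is basic and [d] is derived by word-final hardening (voiced fricatives become stops word-finally).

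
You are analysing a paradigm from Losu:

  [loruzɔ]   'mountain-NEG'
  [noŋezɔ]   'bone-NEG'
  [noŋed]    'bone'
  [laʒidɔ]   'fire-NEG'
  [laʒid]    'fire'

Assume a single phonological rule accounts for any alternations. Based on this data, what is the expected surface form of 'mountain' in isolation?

[lorud]

In [noŋezɔ] and [noŋed] the final segment of 'bone' alternates: [z] ~ [d].
But 'fire' keeps [d] in both environments ([laʒidɔ], [laʒid]), so there is no rule changing /d/ to [z] before the NEG suffix.
The alternation reflects word-final hardening: voiced fricatives become stops word-finally. /z/ is underlying.
From [loruzɔ] the stem 'mountain' is /loruz/; word-finally this yields [lorud].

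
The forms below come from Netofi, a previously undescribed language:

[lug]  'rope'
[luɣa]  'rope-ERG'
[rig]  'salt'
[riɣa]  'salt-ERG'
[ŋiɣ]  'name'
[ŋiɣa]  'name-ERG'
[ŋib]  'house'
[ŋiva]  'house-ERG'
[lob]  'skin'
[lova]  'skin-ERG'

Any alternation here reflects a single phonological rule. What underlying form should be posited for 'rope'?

The stem for 'rope' ends in [g] in [lug] but [ɣ] in [luɣa].
But 'name' keeps [ɣ] in both environments ([ŋiɣ], [ŋiɣa]), so there is no rule changing /ɣ/ to [g] in isolation.
So /g/ is underlying, and a rule of intervocalic spirantization — voiced stops become fricatives between vowels — gives [ɣ].
The underlying form of 'rope' is therefore /lug/.

/lug/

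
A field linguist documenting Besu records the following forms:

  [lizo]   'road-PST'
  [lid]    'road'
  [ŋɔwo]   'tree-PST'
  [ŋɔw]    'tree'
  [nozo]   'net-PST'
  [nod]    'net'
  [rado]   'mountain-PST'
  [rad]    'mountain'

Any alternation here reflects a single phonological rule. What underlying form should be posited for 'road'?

The stem for 'road' ends in [z] in [lizo] but [d] in [lid].
If /d/ were underlying and a rule turned it into [z] before the PST suffix, 'mountain' would also alternate; but it has [d] in both [rado] and [rad].
The underlying segment must be /z/; voiced fricatives become stops word-finally, yielding [d] there.

/liz/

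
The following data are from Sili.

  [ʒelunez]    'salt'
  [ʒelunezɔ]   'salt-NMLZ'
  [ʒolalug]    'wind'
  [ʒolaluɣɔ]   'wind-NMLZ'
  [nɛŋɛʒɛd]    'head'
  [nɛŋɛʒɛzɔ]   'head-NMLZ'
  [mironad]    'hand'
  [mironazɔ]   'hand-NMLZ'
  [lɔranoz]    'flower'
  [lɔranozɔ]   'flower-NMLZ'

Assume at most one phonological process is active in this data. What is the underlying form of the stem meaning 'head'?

'head' shows [d] ~ [z] at the end of the stem ([nɛŋɛʒɛd] vs [nɛŋɛʒɛzɔ]).
Compare 'salt', with invariant [z] in [ʒelunez] and [ʒelunezɔ]: an analysis with underlying /z/ and a rule producing [d] in isolation would wrongly predict alternation here too.
The underlying segment must be /d/; voiced stops become fricatives between vowels, yielding [z] there.

/nɛŋɛʒɛd/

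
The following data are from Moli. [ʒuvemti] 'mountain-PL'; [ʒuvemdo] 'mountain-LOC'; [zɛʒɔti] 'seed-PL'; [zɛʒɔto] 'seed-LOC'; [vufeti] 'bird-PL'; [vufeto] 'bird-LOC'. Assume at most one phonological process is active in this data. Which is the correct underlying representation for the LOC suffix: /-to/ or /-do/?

The LOC suffix surfaces as [-do] and [-to], depending on the final segment of the stem.
The PL suffix, which begins with [t], is invariant after every stem; so [t] is not altered by any rule here.
So the underlying form is /-do/, and voiced stops become voiceless after a vowel.

/-do/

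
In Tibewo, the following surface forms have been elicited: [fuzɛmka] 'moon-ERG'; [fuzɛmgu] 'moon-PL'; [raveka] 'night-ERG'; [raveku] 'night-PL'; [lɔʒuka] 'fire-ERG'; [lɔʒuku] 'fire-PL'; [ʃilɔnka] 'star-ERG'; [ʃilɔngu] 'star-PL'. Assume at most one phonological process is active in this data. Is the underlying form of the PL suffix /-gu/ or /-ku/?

The PL morpheme has two allomorphs, [-gu] and [-ku].
The ERG suffix, which begins with [k], is invariant after every stem; so [k] is not altered by any rule here.
So the underlying form is /-gu/, and voiced stops become voiceless after a vowel.

/-gu/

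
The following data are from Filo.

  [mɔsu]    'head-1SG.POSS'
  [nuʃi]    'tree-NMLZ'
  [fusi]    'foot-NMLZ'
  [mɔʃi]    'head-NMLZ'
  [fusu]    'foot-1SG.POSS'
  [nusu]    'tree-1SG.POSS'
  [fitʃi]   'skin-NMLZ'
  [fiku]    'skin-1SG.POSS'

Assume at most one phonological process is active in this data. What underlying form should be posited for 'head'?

/mɔʃ/

In [mɔsu] and [mɔʃi] the final segment of 'head' alternates: [s] ~ [ʃ].
If /s/ were underlying and a rule turned it into [ʃ] before the NMLZ suffix, 'foot' would also alternate; but it has [s] in both [fusu] and [fusi].
The underlying segment must be /ʃ/; palato-alveolar /tʃ/ and /ʃ/ become [k] and [s] when no front vowel follows, yielding [s] there.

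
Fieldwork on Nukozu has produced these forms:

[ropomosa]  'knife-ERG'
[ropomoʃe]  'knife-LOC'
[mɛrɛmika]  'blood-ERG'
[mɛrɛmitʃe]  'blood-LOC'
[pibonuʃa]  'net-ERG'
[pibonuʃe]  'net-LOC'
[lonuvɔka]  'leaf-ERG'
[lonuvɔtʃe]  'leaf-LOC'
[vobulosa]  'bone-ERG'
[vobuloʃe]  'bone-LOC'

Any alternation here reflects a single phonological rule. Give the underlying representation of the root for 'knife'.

The root 'knife' surfaces as [ropomosa] and [ropomoʃe], with a stem-final [s] ~ [ʃ] alternation.
If /ʃ/ were underlying and a rule turned it into [s] before the ERG suffix, 'net' would also alternate; but it has [ʃ] in both [pibonuʃa] and [pibonuʃe].
The underlying segment must be /s/; /k/ and /s/ become palato-alveolar [tʃ] and [ʃ] before a front vowel, yielding [ʃ] there.

/ropomos/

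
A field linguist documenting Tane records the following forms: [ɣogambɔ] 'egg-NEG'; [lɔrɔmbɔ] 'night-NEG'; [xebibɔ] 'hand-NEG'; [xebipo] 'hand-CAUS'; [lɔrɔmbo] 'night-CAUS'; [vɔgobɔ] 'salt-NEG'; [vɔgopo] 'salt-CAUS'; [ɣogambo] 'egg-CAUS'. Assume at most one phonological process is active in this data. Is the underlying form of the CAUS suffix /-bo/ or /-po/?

/-po/

The CAUS suffix surfaces as [-bo] and [-po], depending on the final segment of the stem.
The NEG suffix, which begins with [b], is invariant after every stem; so [b] is not altered by any rule here.
The CAUS suffix is therefore /-po/ underlyingly, with post-nasal voicing: voiceless stops become voiced after a nasal.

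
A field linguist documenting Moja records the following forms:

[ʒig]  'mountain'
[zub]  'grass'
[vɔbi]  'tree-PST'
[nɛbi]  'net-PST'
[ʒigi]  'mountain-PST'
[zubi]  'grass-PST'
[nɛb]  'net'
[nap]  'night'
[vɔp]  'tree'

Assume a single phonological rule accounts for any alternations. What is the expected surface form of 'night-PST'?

The stem for 'tree' ends in [b] in [vɔbi] but [p] in [vɔp].
If /b/ were underlying and a rule turned it into [p] in isolation, 'grass' would also alternate; but it has [b] in both [zubi] and [zub].
So /p/ is underlying, and a rule of intervocalic voicing — voiceless stops become voiced between vowels — gives [b].
The one attested form of 'night', [nap], shows underlying /nap/. Applying the same rule between vowels gives [nabi].

[nabi]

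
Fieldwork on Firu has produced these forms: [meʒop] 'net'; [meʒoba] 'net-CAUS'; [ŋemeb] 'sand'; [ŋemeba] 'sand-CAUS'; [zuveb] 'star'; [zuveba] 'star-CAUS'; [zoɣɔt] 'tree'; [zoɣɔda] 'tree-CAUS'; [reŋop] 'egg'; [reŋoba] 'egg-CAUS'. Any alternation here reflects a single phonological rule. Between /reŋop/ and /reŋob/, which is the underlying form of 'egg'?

'egg' shows [p] ~ [b] at the end of the stem ([reŋop] vs [reŋoba]).
If /b/ were underlying and a rule turned it into [p] in isolation, 'sand' would also alternate; but it has [b] in both [ŋemeb] and [ŋemeba].
The alternation reflects intervocalic voicing: voiceless stops become voiced between vowels. /p/ is underlying.

/reŋop/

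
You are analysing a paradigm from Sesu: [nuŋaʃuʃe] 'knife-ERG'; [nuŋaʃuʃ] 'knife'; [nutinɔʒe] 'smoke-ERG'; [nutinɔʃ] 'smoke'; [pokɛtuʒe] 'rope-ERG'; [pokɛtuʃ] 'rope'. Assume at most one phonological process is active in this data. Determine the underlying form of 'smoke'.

'smoke' shows [ʒ] ~ [ʃ] at the end of the stem ([nutinɔʒe] vs [nutinɔʃ]).
Compare 'knife', with invariant [ʃ] in [nuŋaʃuʃe] and [nuŋaʃuʃ]: an analysis with underlying /ʃ/ and a rule producing [ʒ] before the ERG suffix would wrongly predict alternation here too.
So /ʒ/ is underlying, and a rule of word-final obstruent devoicing — voiced obstruents become voiceless word-finally — gives [ʃ].
The underlying form of 'smoke' is therefore /nutinɔʒ/.

/nutinɔʒ/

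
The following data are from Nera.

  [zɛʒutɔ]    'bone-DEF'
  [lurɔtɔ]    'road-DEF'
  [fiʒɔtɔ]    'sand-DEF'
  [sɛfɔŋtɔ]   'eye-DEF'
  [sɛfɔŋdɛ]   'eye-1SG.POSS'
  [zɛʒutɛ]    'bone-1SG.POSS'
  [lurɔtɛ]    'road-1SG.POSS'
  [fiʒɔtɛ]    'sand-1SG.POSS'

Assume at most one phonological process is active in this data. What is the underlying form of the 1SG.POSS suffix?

/-dɛ/

The 1SG.POSS suffix surfaces as [-dɛ] and [-tɛ], depending on the final segment of the stem.
By contrast the DEF suffix keeps its initial [t] throughout — that segment must be underlying.
So the underlying form is /-dɛ/, and voiced stops become voiceless after a vowel.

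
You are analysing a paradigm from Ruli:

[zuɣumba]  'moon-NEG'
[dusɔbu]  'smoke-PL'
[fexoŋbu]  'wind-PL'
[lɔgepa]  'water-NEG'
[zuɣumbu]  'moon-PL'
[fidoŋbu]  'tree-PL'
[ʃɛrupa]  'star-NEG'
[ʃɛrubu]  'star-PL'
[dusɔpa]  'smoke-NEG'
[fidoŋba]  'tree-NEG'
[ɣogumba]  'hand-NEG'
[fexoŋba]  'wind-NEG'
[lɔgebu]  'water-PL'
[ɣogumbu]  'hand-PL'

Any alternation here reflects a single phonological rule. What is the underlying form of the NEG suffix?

/-pa/

The NEG morpheme has two allomorphs, [-ba] and [-pa].
By contrast the PL suffix keeps its initial [b] throughout — that segment must be underlying.
So the underlying form is /-pa/, and voiceless stops become voiced after a nasal.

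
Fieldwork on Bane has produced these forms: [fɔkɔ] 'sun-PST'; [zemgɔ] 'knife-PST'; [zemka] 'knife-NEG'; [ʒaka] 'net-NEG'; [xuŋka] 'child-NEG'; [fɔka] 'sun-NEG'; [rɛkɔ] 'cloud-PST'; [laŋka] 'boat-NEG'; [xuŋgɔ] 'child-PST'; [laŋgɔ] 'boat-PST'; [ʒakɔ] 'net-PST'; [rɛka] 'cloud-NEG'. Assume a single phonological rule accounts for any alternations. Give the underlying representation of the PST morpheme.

/-gɔ/

The PST morpheme has two allomorphs, [-gɔ] and [-kɔ].
By contrast the NEG suffix keeps its initial [k] throughout — that segment must be underlying.
The PST suffix is therefore /-gɔ/ underlyingly, with post-vocalic devoicing: voiced stops become voiceless after a vowel.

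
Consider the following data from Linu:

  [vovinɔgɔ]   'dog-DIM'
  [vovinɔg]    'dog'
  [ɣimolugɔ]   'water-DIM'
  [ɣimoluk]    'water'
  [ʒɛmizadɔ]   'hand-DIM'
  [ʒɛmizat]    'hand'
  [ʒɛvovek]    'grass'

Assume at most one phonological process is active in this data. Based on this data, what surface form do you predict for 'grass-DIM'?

[ʒɛvovegɔ]

The root 'water' surfaces as [ɣimolugɔ] and [ɣimoluk], with a stem-final [g] ~ [k] alternation.
Compare 'dog', with invariant [g] in [vovinɔgɔ] and [vovinɔg]: an analysis with underlying /g/ and a rule producing [k] in isolation would wrongly predict alternation here too.
The underlying segment must be /k/; voiceless stops become voiced between vowels, yielding [g] there.
From [ʒɛvovek] the stem 'grass' is /ʒɛvovek/; between vowels this yields [ʒɛvovegɔ].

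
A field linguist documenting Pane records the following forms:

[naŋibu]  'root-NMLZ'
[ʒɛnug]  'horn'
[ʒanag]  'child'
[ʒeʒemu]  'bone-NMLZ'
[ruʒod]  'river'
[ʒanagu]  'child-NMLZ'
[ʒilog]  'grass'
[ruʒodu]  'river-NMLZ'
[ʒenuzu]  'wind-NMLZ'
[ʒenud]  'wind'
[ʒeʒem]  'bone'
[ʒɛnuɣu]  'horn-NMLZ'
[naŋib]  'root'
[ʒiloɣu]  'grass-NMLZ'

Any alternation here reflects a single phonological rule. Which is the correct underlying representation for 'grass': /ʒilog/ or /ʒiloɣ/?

In [ʒiloɣu] and [ʒilog] the final segment of 'grass' alternates: [ɣ] ~ [g].
Compare 'child', with invariant [g] in [ʒanagu] and [ʒanag]: an analysis with underlying /g/ and a rule producing [ɣ] before the NMLZ suffix would wrongly predict alternation here too.
So /ɣ/ is underlying, and a rule of word-final hardening — voiced fricatives become stops word-finally — gives [g].

/ʒiloɣ/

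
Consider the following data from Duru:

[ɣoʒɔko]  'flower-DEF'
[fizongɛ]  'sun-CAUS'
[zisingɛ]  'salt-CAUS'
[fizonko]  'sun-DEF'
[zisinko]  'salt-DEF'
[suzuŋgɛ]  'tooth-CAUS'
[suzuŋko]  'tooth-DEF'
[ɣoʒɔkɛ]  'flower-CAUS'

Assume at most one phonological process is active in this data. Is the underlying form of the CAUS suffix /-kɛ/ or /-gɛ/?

The CAUS morpheme has two allomorphs, [-gɛ] and [-kɛ].
The DEF suffix, which begins with [k], is invariant after every stem; so [k] is not altered by any rule here.
The CAUS suffix is therefore /-gɛ/ underlyingly, with post-vocalic devoicing: voiced stops become voiceless after a vowel.

/-gɛ/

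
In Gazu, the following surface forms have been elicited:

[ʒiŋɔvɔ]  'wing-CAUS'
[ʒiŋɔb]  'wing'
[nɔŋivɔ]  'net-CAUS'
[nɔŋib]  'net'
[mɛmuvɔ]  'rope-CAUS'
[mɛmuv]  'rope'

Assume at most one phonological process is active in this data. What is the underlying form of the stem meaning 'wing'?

In [ʒiŋɔvɔ] and [ʒiŋɔb] the final segment of 'wing' alternates: [v] ~ [b].
Compare 'rope', with invariant [v] in [mɛmuvɔ] and [mɛmuv]: an analysis with underlying /v/ and a rule producing [b] in isolation would wrongly predict alternation here too.
So /b/ is underlying, and a rule of intervocalic spirantization — voiced stops become fricatives between vowels — gives [v].

/ʒiŋɔb/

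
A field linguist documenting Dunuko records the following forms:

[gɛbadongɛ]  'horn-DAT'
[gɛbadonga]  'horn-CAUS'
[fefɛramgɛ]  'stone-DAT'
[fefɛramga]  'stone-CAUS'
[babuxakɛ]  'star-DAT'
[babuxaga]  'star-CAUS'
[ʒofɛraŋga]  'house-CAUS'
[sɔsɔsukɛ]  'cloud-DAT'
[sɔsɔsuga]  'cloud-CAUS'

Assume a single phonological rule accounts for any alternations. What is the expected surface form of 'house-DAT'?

[ʒofɛraŋgɛ]

The DAT morpheme has two allomorphs, [-gɛ] and [-kɛ].
By contrast the CAUS suffix keeps its initial [g] throughout — that segment must be underlying.
The DAT suffix is therefore /-kɛ/ underlyingly, with post-nasal voicing: voiceless stops become voiced after a nasal.
After 'house', which ends in a nasal, the suffix surfaces as [-gɛ], giving [ʒofɛraŋgɛ].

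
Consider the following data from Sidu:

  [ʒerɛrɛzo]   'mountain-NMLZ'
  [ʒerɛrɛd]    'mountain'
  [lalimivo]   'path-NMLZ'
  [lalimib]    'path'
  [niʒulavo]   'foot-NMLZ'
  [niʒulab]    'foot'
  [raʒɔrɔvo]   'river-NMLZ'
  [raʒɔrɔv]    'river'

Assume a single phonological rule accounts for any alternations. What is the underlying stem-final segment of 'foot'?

/b/

The root 'foot' surfaces as [niʒulavo] and [niʒulab], with a stem-final [v] ~ [b] alternation.
But 'river' keeps [v] in both environments ([raʒɔrɔvo], [raʒɔrɔv]), so there is no rule changing /v/ to [b] in isolation.
The underlying segment must be /b/; voiced stops become fricatives between vowels, yielding [v] there.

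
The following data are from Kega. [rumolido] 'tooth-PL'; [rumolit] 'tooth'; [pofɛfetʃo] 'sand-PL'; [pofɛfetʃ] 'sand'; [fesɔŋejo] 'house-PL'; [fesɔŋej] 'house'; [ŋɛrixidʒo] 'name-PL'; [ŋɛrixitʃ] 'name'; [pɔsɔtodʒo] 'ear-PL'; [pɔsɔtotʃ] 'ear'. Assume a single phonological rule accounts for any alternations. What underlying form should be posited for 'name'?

/ŋɛrixidʒ/

'name' shows [dʒ] ~ [tʃ] at the end of the stem ([ŋɛrixidʒo] vs [ŋɛrixitʃ]).
But 'sand' keeps [tʃ] in both environments ([pofɛfetʃo], [pofɛfetʃ]), so there is no rule changing /tʃ/ to [dʒ] before the PL suffix.
So /dʒ/ is underlying, and a rule of word-final obstruent devoicing — voiced obstruents become voiceless word-finally — gives [tʃ].
The underlying form of 'name' is therefore /ŋɛrixidʒ/.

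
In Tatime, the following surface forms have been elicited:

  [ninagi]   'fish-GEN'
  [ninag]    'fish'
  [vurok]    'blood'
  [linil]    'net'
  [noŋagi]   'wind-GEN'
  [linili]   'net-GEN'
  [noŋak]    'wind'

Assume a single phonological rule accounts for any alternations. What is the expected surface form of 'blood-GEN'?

'wind' shows [g] ~ [k] at the end of the stem ([noŋagi] vs [noŋak]).
But 'fish' keeps [g] in both environments ([ninagi], [ninag]), so there is no rule changing /g/ to [k] in isolation.
Therefore /k/ is basic and [g] is derived by intervocalic voicing (voiceless stops become voiced between vowels).
From [vurok] the stem 'blood' is /vurok/; between vowels this yields [vurogi].

[vurogi]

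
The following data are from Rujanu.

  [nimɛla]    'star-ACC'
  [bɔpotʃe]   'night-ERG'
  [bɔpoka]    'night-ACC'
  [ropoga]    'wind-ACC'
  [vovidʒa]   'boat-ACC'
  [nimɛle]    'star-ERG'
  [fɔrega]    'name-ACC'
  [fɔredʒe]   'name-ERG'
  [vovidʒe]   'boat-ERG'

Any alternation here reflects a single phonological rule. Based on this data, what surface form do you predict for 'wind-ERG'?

'name' shows [dʒ] ~ [g] at the end of the stem ([fɔredʒe] vs [fɔrega]).
But 'boat' keeps [dʒ] in both environments ([vovidʒe], [vovidʒa]), so there is no rule changing /dʒ/ to [g] before the ACC suffix.
The alternation reflects palatalization before a front vowel: /k/ and /g/ become palato-alveolar [tʃ] and [dʒ] before a front vowel. /g/ is underlying.
From [ropoga] the stem 'wind' is /ropog/; before a front vowel this yields [ropodʒe].

[ropodʒe]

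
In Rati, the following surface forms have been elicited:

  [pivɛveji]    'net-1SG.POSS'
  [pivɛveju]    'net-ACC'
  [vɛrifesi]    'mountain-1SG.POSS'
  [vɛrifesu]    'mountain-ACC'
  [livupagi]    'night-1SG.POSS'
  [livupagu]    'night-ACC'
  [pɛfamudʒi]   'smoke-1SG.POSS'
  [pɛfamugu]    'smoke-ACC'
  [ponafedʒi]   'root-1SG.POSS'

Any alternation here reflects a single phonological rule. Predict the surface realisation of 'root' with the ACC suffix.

The stem for 'smoke' ends in [dʒ] in [pɛfamudʒi] but [g] in [pɛfamugu].
If /g/ were underlying and a rule turned it into [dʒ] before the 1SG.POSS suffix, 'night' would also alternate; but it has [g] in both [livupagi] and [livupagu].
Therefore /dʒ/ is basic and [g] is derived by depalatalization (palato-alveolar /dʒ/ becomes [g] when no front vowel follows).
From [ponafedʒi] the stem 'root' is /ponafedʒ/; when no front vowel follows this yields [ponafegu].

[ponafegu]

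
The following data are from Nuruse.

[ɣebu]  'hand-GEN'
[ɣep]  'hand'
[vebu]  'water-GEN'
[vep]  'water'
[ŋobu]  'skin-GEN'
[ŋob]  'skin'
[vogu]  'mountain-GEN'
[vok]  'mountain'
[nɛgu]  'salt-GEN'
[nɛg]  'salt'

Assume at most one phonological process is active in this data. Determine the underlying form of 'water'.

/vep/

'water' shows [b] ~ [p] at the end of the stem ([vebu] vs [vep]).
The stem 'skin' ([ŋobu], [ŋob]) shows [b] unchanged in both environments, so [b] cannot be basic with [p] derived in isolation.
So /p/ is underlying, and a rule of intervocalic voicing — voiceless stops become voiced between vowels — gives [b].
Hence 'water' is /vep/ underlyingly.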